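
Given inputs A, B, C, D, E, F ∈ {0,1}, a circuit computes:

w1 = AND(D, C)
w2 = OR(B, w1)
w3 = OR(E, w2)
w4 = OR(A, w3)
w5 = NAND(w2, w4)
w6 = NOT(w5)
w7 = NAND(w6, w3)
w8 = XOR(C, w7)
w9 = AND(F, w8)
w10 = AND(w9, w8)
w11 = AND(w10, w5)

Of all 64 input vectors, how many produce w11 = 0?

w11 = AND(w10, w5) must be 0, so at least one of w10, w5 is 0.
Enumerating the 64 input combinations, 56 give w11 = 0 and 8 give w11 = 1.

56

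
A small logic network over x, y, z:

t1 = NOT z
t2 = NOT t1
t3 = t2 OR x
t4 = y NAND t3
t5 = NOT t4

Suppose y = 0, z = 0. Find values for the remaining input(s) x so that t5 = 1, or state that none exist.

With y = 0, z = 0 fixed, none of the 2 settings of x give t5 = 1.
For example, with x=0:
t1 = NOT z = NOT 0 = 1
t2 = NOT t1 = NOT 1 = 0
t3 = t2 OR x = 0 OR 0 = 0
t4 = y NAND t3 = 0 NAND 0 = 1
t5 = NOT t4 = NOT 1 = 0
giving t5 = 0 ≠ 1.

no solution exists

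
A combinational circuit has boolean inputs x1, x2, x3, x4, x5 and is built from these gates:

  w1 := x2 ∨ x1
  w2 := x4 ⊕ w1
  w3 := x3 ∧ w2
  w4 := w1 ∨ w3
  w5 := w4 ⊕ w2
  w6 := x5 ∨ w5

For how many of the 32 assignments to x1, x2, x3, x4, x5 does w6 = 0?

9

w6 = x5 ∨ w5 must be 0, so both x5 = 0 and w5 = 0.
Enumerating the 32 input combinations, 9 give w6 = 0 and 23 give w6 = 1.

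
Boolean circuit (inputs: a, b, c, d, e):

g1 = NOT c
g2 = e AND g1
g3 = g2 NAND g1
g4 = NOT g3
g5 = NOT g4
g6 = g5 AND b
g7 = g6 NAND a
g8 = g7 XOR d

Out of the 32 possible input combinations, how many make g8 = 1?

g8 = g7 XOR d must be 1, so g7 and d differ.
Enumerating the 32 input combinations, 16 give g8 = 1 and 16 give g8 = 0.

16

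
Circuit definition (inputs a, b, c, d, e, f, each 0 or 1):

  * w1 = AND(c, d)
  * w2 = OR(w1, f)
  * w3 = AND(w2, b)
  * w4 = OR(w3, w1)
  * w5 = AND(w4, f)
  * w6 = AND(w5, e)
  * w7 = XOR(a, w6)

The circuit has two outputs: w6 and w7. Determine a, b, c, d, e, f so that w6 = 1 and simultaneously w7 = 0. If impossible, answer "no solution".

a=1, b=1, c=0, d=1, e=1, f=1

Check with a=1, b=1, c=0, d=1, e=1, f=1:
w1 = AND(c, d) = AND(0, 1) = 0
w2 = OR(w1, f) = OR(0, 1) = 1
w3 = AND(w2, b) = AND(1, 1) = 1
w4 = OR(w3, w1) = OR(1, 0) = 1
w5 = AND(w4, f) = AND(1, 1) = 1
w6 = AND(w5, e) = AND(1, 1) = 1
w7 = XOR(a, w6) = XOR(1, 1) = 0
So w6 = 1 and w7 = 0.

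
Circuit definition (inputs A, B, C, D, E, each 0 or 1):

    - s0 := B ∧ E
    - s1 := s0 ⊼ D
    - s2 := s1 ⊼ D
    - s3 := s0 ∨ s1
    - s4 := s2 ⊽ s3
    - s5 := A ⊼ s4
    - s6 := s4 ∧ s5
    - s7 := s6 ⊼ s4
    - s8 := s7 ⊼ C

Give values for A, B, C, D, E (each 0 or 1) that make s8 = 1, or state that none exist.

A=1, B=0, C=0, D=1, E=1

Check with A=1, B=0, C=0, D=1, E=1:
s0 = B ∧ E = 0 ∧ 1 = 0
s1 = s0 ⊼ D = 0 ⊼ 1 = 1
s2 = s1 ⊼ D = 1 ⊼ 1 = 0
s3 = s0 ∨ s1 = 0 ∨ 1 = 1
s4 = s2 ⊽ s3 = 0 ⊽ 1 = 0
s5 = A ⊼ s4 = 1 ⊼ 0 = 1
s6 = s4 ∧ s5 = 0 ∧ 1 = 0
s7 = s6 ⊼ s4 = 0 ⊼ 0 = 1
s8 = s7 ⊼ C = 1 ⊼ 0 = 1
So s8 = 1 as required.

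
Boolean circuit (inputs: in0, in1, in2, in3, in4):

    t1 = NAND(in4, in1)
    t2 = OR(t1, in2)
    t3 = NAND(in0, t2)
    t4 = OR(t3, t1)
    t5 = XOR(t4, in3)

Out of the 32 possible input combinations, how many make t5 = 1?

16

t5 = XOR(t4, in3) must be 1, so t4 and in3 differ.
Enumerating the 32 input combinations, 16 give t5 = 1 and 16 give t5 = 0.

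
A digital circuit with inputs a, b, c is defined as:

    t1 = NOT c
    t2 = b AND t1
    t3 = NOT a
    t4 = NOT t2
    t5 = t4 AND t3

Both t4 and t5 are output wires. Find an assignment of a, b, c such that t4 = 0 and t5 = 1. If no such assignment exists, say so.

no solution exists

Across all 8 input combinations, none give both t4 = 0 and t5 = 1.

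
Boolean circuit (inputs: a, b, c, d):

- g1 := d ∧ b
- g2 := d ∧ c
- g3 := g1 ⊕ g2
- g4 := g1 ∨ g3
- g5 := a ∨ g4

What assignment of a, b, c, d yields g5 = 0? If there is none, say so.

g5 = a ∨ g4 must be 0, so both a = 0 and g4 = 0.
Check with a=0 b=0 c=1 d=0:
g1 = d ∧ b = 0 ∧ 0 = 0
g2 = d ∧ c = 0 ∧ 1 = 0
g3 = g1 ⊕ g2 = 0 ⊕ 0 = 0
g4 = g1 ∨ g3 = 0 ∨ 0 = 0
g5 = a ∨ g4 = 0 ∨ 0 = 0
So g5 = 0 as required.

a=0 b=0 c=1 d=0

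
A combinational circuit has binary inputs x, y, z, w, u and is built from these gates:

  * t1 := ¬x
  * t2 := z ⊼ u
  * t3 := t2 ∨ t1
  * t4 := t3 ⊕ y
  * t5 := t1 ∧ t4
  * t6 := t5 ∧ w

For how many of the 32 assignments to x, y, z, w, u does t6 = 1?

4

t6 = t5 ∧ w must be 1, so both t5 = 1 and w = 1.
t5 = t1 ∧ t4 must be 1, so both t1 = 1 and t4 = 1.
Satisfying assignments:
  x=0, y=0, z=0, w=1, u=0
  x=0, y=0, z=0, w=1, u=1
  x=0, y=0, z=1, w=1, u=0
  x=0, y=0, z=1, w=1, u=1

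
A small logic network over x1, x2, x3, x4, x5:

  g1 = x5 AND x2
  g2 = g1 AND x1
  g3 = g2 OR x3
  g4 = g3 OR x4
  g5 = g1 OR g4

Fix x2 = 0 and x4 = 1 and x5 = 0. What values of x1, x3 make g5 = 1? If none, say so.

Check with x2 = 0 and x4 = 1 and x5 = 0 and x1=1, x3=1:
g1 = x5 AND x2 = 0 AND 0 = 0
g2 = g1 AND x1 = 0 AND 1 = 0
g3 = g2 OR x3 = 0 OR 1 = 1
g4 = g3 OR x4 = 1 OR 1 = 1
g5 = g1 OR g4 = 0 OR 1 = 1
So g5 = 1.

x1=1, x3=1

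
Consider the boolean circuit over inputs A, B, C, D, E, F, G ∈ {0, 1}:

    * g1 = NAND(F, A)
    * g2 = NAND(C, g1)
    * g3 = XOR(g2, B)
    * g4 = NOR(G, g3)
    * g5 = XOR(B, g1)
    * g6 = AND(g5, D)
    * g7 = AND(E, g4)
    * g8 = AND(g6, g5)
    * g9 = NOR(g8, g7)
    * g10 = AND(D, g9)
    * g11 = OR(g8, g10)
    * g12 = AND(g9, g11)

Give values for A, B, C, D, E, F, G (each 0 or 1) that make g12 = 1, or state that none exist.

A=1 B=1 C=1 D=1 E=0 F=0 G=1

g12 = AND(g9, g11) must be 1, so both g9 = 1 and g11 = 1.
g9 = NOR(g8, g7) must be 1, so both g8 = 0 and g7 = 0.
g11 = OR(g8, g10) must be 1, so at least one of g8, g10 is 1.
Check with A=1 B=1 C=1 D=1 E=0 F=0 G=1:
g1 = NAND(F, A) = NAND(0, 1) = 1
g2 = NAND(C, g1) = NAND(1, 1) = 0
g3 = XOR(g2, B) = XOR(0, 1) = 1
g4 = NOR(G, g3) = NOR(1, 1) = 0
g5 = XOR(B, g1) = XOR(1, 1) = 0
g6 = AND(g5, D) = AND(0, 1) = 0
g7 = AND(E, g4) = AND(0, 0) = 0
g8 = AND(g6, g5) = AND(0, 0) = 0
g9 = NOR(g8, g7) = NOR(0, 0) = 1
g10 = AND(D, g9) = AND(1, 1) = 1
g11 = OR(g8, g10) = OR(0, 1) = 1
g12 = AND(g9, g11) = AND(1, 1) = 1
So g12 = 1 as required.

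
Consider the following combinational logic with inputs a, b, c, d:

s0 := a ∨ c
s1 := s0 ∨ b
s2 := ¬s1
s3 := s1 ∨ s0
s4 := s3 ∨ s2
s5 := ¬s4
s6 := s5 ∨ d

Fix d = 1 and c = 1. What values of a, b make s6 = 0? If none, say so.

With d = 1 and c = 1 fixed, none of the 4 settings of a, b give s6 = 0.
For example, with a=1, b=0:
s0 = a ∨ c = 1 ∨ 1 = 1
s1 = s0 ∨ b = 1 ∨ 0 = 1
s2 = ¬s1 = ¬1 = 0
s3 = s1 ∨ s0 = 1 ∨ 1 = 1
s4 = s3 ∨ s2 = 1 ∨ 0 = 1
s5 = ¬s4 = ¬1 = 0
s6 = s5 ∨ d = 0 ∨ 1 = 1
giving s6 = 1 ≠ 0.

no solution exists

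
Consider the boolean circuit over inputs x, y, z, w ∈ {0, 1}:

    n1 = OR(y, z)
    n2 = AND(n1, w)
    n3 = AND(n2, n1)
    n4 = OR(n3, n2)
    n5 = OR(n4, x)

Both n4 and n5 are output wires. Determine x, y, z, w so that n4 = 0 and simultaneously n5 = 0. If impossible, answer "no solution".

x=0, y=0, z=0, w=0

Check with x=0, y=0, z=0, w=0:
n1 = OR(y, z) = OR(0, 0) = 0
n2 = AND(n1, w) = AND(0, 0) = 0
n3 = AND(n2, n1) = AND(0, 0) = 0
n4 = OR(n3, n2) = OR(0, 0) = 0
n5 = OR(n4, x) = OR(0, 0) = 0
So n4 = 0 and n5 = 0.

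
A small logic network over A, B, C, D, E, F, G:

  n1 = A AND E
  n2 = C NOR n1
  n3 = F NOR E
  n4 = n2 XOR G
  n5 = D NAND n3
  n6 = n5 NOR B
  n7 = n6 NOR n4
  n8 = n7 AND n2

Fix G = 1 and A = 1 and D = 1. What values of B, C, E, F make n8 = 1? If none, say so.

n8 = n7 AND n2 must be 1, so both n7 = 1 and n2 = 1.
n7 = n6 NOR n4 must be 1, so both n6 = 0 and n4 = 0.
Check with G = 1 and A = 1 and D = 1 and B=1, C=0, E=0, F=0:
n1 = A AND E = 1 AND 0 = 0
n2 = C NOR n1 = 0 NOR 0 = 1
n3 = F NOR E = 0 NOR 0 = 1
n4 = n2 XOR G = 1 XOR 1 = 0
n5 = D NAND n3 = 1 NAND 1 = 0
n6 = n5 NOR B = 0 NOR 1 = 0
n7 = n6 NOR n4 = 0 NOR 0 = 1
n8 = n7 AND n2 = 1 AND 1 = 1
So n8 = 1.

B=1 C=0 E=0 F=0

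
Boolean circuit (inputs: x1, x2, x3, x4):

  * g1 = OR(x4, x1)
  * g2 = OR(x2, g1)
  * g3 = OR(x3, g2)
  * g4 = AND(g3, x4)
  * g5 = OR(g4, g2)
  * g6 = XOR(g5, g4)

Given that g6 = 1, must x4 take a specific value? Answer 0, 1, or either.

g6 = XOR(g5, g4) must be 1, so g5 and g4 differ.
Every assignment with g6 = 1 has x4 = 0; there are 6 such assignment(s).

0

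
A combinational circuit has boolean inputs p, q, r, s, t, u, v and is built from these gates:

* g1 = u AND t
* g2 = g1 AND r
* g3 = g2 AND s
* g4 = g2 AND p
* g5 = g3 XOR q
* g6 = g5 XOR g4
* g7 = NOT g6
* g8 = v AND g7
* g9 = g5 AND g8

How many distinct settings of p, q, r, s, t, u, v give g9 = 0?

g9 = g5 AND g8 must be 0, so at least one of g5, g8 is 0.
Enumerating the 128 input combinations, 126 give g9 = 0 and 2 give g9 = 1.

126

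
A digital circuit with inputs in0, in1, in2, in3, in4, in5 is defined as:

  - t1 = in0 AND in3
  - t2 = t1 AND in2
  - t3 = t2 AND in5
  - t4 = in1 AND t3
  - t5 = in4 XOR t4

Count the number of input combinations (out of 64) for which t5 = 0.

t5 = in4 XOR t4 must be 0, so in4 and t4 are equal.
Enumerating the 64 input combinations, 32 give t5 = 0 and 32 give t5 = 1.

32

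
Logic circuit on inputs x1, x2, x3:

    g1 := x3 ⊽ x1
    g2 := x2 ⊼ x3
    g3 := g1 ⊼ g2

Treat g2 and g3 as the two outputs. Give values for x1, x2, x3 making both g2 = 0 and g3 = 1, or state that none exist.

Check with x1=0 x2=1 x3=1:
g1 = x3 ⊽ x1 = 1 ⊽ 0 = 0
g2 = x2 ⊼ x3 = 1 ⊼ 1 = 0
g3 = g1 ⊼ g2 = 0 ⊼ 0 = 1
So g2 = 0 and g3 = 1.

x1=0 x2=1 x3=1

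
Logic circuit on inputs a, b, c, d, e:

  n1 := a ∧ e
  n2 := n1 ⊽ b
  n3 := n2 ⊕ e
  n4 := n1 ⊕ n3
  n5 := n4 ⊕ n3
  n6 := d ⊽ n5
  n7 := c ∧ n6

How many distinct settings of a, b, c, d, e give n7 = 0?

n7 = c ∧ n6 must be 0, so at least one of c, n6 is 0.
Enumerating the 32 input combinations, 26 give n7 = 0 and 6 give n7 = 1.

26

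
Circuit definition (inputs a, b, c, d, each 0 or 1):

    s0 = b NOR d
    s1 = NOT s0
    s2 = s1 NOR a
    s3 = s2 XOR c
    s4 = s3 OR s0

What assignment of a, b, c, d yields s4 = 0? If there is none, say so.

a=0, b=0, c=0, d=1

s4 = s3 OR s0 must be 0, so both s3 = 0 and s0 = 0.
s3 = s2 XOR c must be 0, so s2 and c are equal.
s0 = b NOR d must be 0, so at least one of b, d is 1.
Check with a=0, b=0, c=0, d=1:
s0 = b NOR d = 0 NOR 1 = 0
s1 = NOT s0 = NOT 0 = 1
s2 = s1 NOR a = 1 NOR 0 = 0
s3 = s2 XOR c = 0 XOR 0 = 0
s4 = s3 OR s0 = 0 OR 0 = 0
So s4 = 0 as required.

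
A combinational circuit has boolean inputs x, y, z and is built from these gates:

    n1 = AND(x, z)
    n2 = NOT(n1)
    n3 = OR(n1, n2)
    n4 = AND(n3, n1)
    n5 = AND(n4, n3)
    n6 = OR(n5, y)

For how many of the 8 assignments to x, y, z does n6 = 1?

5

n6 = OR(n5, y) must be 1, so at least one of n5, y is 1.
Enumerating the 8 input combinations, 5 give n6 = 1 and 3 give n6 = 0.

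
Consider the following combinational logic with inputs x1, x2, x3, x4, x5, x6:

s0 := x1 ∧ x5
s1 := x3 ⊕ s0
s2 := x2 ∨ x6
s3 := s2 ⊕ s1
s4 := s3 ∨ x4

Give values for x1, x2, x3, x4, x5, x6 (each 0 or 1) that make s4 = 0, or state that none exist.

x1=1 x2=1 x3=1 x4=0 x5=0 x6=0

s4 = s3 ∨ x4 must be 0, so both s3 = 0 and x4 = 0.
s3 = s2 ⊕ s1 must be 0, so s2 and s1 are equal.
Check with x1=1 x2=1 x3=1 x4=0 x5=0 x6=0:
s0 = x1 ∧ x5 = 1 ∧ 0 = 0
s1 = x3 ⊕ s0 = 1 ⊕ 0 = 1
s2 = x2 ∨ x6 = 1 ∨ 0 = 1
s3 = s2 ⊕ s1 = 1 ⊕ 1 = 0
s4 = s3 ∨ x4 = 0 ∨ 0 = 0
So s4 = 0 as required.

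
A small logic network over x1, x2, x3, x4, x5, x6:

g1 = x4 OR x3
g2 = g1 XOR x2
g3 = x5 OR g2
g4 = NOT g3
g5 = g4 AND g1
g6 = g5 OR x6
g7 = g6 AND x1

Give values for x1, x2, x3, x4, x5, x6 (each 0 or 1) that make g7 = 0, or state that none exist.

g7 = g6 AND x1 must be 0, so at least one of g6, x1 is 0.
Check with x1=0, x2=1, x3=0, x4=0, x5=1, x6=1:
g1 = x4 OR x3 = 0 OR 0 = 0
g2 = g1 XOR x2 = 0 XOR 1 = 1
g3 = x5 OR g2 = 1 OR 1 = 1
g4 = NOT g3 = NOT 1 = 0
g5 = g4 AND g1 = 0 AND 0 = 0
g6 = g5 OR x6 = 0 OR 1 = 1
g7 = g6 AND x1 = 1 AND 0 = 0
So g7 = 0 as required.

x1=0, x2=1, x3=0, x4=0, x5=1, x6=1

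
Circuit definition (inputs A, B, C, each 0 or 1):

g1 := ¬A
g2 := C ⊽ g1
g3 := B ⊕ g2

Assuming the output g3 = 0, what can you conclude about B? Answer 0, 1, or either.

either

Both values of B occur among assignments with g3 = 0:
  B=0: A=0, B=0, C=0
  B=1: A=1, B=1, C=0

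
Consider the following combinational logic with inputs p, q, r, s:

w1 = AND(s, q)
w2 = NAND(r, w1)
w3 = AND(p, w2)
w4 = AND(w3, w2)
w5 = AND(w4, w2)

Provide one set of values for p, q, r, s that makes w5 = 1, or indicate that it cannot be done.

w5 = AND(w4, w2) must be 1, so both w4 = 1 and w2 = 1.
w4 = AND(w3, w2) must be 1, so both w3 = 1 and w2 = 1.
Check with p=1, q=0, r=1, s=0:
w1 = AND(s, q) = AND(0, 0) = 0
w2 = NAND(r, w1) = NAND(1, 0) = 1
w3 = AND(p, w2) = AND(1, 1) = 1
w4 = AND(w3, w2) = AND(1, 1) = 1
w5 = AND(w4, w2) = AND(1, 1) = 1
So w5 = 1 as required.

p=1, q=0, r=1, s=0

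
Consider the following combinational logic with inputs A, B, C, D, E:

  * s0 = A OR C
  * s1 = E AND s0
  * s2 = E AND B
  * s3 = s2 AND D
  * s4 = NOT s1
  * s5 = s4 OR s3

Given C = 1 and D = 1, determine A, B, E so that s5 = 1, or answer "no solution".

A=1 B=0 E=0

Check with C = 1 and D = 1 and A=1, B=0, E=0:
s0 = A OR C = 1 OR 1 = 1
s1 = E AND s0 = 0 AND 1 = 0
s2 = E AND B = 0 AND 0 = 0
s3 = s2 AND D = 0 AND 1 = 0
s4 = NOT s1 = NOT 0 = 1
s5 = s4 OR s3 = 1 OR 0 = 1
So s5 = 1.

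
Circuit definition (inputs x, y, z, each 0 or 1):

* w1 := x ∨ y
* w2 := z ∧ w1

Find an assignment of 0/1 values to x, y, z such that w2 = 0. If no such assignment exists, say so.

w2 = z ∧ w1 must be 0, so at least one of z, w1 is 0.
Check with x=0, y=0, z=1:
w1 = x ∨ y = 0 ∨ 0 = 0
w2 = z ∧ w1 = 1 ∧ 0 = 0
So w2 = 0 as required.

x=0, y=0, z=1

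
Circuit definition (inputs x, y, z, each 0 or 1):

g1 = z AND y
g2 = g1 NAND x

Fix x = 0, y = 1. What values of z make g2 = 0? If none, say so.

With x = 0, y = 1 fixed, none of the 2 settings of z give g2 = 0.
For example, with z=0:
g1 = z AND y = 0 AND 1 = 0
g2 = g1 NAND x = 0 NAND 0 = 1
giving g2 = 1 ≠ 0.

no solution exists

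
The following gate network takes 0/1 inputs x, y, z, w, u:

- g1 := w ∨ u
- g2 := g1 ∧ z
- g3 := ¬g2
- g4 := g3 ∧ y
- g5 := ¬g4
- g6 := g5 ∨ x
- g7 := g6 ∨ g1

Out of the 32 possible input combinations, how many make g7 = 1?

30

g7 = g6 ∨ g1 must be 1, so at least one of g6, g1 is 1.
Enumerating the 32 input combinations, 30 give g7 = 1 and 2 give g7 = 0.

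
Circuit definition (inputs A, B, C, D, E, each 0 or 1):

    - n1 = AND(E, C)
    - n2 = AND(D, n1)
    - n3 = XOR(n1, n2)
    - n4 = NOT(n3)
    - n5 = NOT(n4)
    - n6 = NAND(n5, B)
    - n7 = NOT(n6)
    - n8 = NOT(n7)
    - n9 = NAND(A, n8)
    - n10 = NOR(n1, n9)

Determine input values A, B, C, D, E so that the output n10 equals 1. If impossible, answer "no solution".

A=1 B=1 C=1 D=0 E=0

n10 = NOR(n1, n9) must be 1, so both n1 = 0 and n9 = 0.
n1 = AND(E, C) must be 0, so at least one of E, C is 0.
Check with A=1 B=1 C=1 D=0 E=0:
n1 = AND(E, C) = AND(0, 1) = 0
n2 = AND(D, n1) = AND(0, 0) = 0
n3 = XOR(n1, n2) = XOR(0, 0) = 0
n4 = NOT(n3) = NOT 0 = 1
n5 = NOT(n4) = NOT 1 = 0
n6 = NAND(n5, B) = NAND(0, 1) = 1
n7 = NOT(n6) = NOT 1 = 0
n8 = NOT(n7) = NOT 0 = 1
n9 = NAND(A, n8) = NAND(1, 1) = 0
n10 = NOR(n1, n9) = NOR(0, 0) = 1
So n10 = 1 as required.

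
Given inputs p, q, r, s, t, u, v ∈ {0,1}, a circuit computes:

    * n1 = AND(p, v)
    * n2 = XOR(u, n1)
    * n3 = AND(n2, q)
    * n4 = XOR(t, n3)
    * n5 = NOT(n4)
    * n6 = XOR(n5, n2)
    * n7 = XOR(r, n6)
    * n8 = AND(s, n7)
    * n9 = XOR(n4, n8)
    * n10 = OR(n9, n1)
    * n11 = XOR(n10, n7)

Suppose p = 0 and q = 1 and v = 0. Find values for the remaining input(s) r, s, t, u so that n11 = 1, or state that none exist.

r=1 s=0 t=1 u=1

Check with p = 0 and q = 1 and v = 0 and r=1, s=0, t=1, u=1:
n1 = AND(p, v) = AND(0, 0) = 0
n2 = XOR(u, n1) = XOR(1, 0) = 1
n3 = AND(n2, q) = AND(1, 1) = 1
n4 = XOR(t, n3) = XOR(1, 1) = 0
n5 = NOT(n4) = NOT 0 = 1
n6 = XOR(n5, n2) = XOR(1, 1) = 0
n7 = XOR(r, n6) = XOR(1, 0) = 1
n8 = AND(s, n7) = AND(0, 1) = 0
n9 = XOR(n4, n8) = XOR(0, 0) = 0
n10 = OR(n9, n1) = OR(0, 0) = 0
n11 = XOR(n10, n7) = XOR(0, 1) = 1
So n11 = 1.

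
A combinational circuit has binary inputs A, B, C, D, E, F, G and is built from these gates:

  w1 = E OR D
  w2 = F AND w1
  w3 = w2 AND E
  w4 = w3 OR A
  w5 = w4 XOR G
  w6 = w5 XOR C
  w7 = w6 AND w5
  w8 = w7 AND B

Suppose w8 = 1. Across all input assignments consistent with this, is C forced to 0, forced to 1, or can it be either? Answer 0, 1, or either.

0

w8 = w7 AND B must be 1, so both w7 = 1 and B = 1.
w7 = w6 AND w5 must be 1, so both w6 = 1 and w5 = 1.
Every assignment with w8 = 1 has C = 0; there are 16 such assignment(s).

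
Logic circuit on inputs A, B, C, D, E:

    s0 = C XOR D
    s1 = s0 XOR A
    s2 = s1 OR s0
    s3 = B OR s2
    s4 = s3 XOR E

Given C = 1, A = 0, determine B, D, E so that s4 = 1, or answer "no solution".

B=1 D=0 E=0

s4 = s3 XOR E must be 1, so s3 and E differ.
Check with C = 1, A = 0 and B=1, D=0, E=0:
s0 = C XOR D = 1 XOR 0 = 1
s1 = s0 XOR A = 1 XOR 0 = 1
s2 = s1 OR s0 = 1 OR 1 = 1
s3 = B OR s2 = 1 OR 1 = 1
s4 = s3 XOR E = 1 XOR 0 = 1
So s4 = 1.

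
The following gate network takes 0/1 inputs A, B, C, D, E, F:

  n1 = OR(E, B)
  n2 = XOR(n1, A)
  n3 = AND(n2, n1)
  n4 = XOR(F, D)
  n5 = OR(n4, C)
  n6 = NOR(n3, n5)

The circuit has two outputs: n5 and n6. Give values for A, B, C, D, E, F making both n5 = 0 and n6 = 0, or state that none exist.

A=0 B=1 C=0 D=0 E=0 F=0

Check with A=0 B=1 C=0 D=0 E=0 F=0:
n1 = OR(E, B) = OR(0, 1) = 1
n2 = XOR(n1, A) = XOR(1, 0) = 1
n3 = AND(n2, n1) = AND(1, 1) = 1
n4 = XOR(F, D) = XOR(0, 0) = 0
n5 = OR(n4, C) = OR(0, 0) = 0
n6 = NOR(n3, n5) = NOR(1, 0) = 0
So n5 = 0 and n6 = 0.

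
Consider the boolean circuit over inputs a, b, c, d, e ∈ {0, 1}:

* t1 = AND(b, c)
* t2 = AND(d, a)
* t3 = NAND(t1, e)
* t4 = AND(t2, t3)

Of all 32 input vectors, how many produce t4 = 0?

t4 = AND(t2, t3) must be 0, so at least one of t2, t3 is 0.
Enumerating the 32 input combinations, 25 give t4 = 0 and 7 give t4 = 1.

25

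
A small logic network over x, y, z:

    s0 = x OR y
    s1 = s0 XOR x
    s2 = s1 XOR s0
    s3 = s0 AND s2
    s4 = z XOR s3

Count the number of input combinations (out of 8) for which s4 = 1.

s4 = z XOR s3 must be 1, so z and s3 differ.
Enumerating the 8 input combinations, 4 give s4 = 1 and 4 give s4 = 0.

4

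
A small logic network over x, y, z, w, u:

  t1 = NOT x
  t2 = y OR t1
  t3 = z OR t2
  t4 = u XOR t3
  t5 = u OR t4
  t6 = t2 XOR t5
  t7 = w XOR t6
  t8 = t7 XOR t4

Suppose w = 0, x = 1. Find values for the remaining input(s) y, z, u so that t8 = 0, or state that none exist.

y=0, z=1, u=0

Check with w = 0, x = 1 and y=0, z=1, u=0:
t1 = NOT x = NOT 1 = 0
t2 = y OR t1 = 0 OR 0 = 0
t3 = z OR t2 = 1 OR 0 = 1
t4 = u XOR t3 = 0 XOR 1 = 1
t5 = u OR t4 = 0 OR 1 = 1
t6 = t2 XOR t5 = 0 XOR 1 = 1
t7 = w XOR t6 = 0 XOR 1 = 1
t8 = t7 XOR t4 = 1 XOR 1 = 0
So t8 = 0.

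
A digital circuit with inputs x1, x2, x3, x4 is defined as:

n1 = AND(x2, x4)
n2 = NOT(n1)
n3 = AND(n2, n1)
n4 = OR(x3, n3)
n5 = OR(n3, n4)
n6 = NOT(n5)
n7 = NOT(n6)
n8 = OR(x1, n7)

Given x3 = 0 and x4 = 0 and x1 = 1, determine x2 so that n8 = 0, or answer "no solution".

With x3 = 0 and x4 = 0 and x1 = 1 fixed, none of the 2 settings of x2 give n8 = 0.
For example, with x2=0:
n1 = AND(x2, x4) = AND(0, 0) = 0
n2 = NOT(n1) = NOT 0 = 1
n3 = AND(n2, n1) = AND(1, 0) = 0
n4 = OR(x3, n3) = OR(0, 0) = 0
n5 = OR(n3, n4) = OR(0, 0) = 0
n6 = NOT(n5) = NOT 0 = 1
n7 = NOT(n6) = NOT 1 = 0
n8 = OR(x1, n7) = OR(1, 0) = 1
giving n8 = 1 ≠ 0.

no solution exists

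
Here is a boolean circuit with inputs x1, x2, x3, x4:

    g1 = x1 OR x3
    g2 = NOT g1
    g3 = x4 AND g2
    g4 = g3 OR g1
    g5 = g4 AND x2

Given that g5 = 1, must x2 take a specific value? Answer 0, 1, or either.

g5 = g4 AND x2 must be 1, so both g4 = 1 and x2 = 1.
g4 = g3 OR g1 must be 1, so at least one of g3, g1 is 1.
Every assignment with g5 = 1 has x2 = 1; there are 7 such assignment(s).

1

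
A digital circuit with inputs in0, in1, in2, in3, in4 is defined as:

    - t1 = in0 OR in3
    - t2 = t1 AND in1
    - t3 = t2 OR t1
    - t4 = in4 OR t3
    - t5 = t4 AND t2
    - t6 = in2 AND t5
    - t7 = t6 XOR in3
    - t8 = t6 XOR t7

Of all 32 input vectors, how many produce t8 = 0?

16

t8 = t6 XOR t7 must be 0, so t6 and t7 are equal.
Enumerating the 32 input combinations, 16 give t8 = 0 and 16 give t8 = 1.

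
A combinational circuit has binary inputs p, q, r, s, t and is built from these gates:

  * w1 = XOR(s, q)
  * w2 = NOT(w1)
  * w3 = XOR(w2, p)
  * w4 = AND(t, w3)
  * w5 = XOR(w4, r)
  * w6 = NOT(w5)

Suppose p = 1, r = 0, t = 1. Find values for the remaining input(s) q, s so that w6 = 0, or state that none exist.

q=0, s=1

w6 = NOT(w5) must be 0, so w5 = 1.
Check with p = 1, r = 0, t = 1 and q=0, s=1:
w1 = XOR(s, q) = XOR(1, 0) = 1
w2 = NOT(w1) = NOT 1 = 0
w3 = XOR(w2, p) = XOR(0, 1) = 1
w4 = AND(t, w3) = AND(1, 1) = 1
w5 = XOR(w4, r) = XOR(1, 0) = 1
w6 = NOT(w5) = NOT 1 = 0
So w6 = 0.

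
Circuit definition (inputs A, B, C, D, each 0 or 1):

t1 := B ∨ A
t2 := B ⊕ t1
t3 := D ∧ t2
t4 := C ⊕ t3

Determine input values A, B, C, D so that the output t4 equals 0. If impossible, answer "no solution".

t4 = C ⊕ t3 must be 0, so C and t3 are equal.
Check with A=0, B=0, C=0, D=1:
t1 = B ∨ A = 0 ∨ 0 = 0
t2 = B ⊕ t1 = 0 ⊕ 0 = 0
t3 = D ∧ t2 = 1 ∧ 0 = 0
t4 = C ⊕ t3 = 0 ⊕ 0 = 0
So t4 = 0 as required.

A=0, B=0, C=0, D=1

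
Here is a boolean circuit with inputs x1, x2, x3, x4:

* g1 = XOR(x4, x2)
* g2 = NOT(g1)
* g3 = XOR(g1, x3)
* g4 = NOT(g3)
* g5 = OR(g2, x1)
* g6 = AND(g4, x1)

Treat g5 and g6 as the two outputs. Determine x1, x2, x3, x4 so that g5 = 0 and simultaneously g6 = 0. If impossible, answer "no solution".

Check with x1=0 x2=1 x3=1 x4=0:
g1 = XOR(x4, x2) = XOR(0, 1) = 1
g2 = NOT(g1) = NOT 1 = 0
g3 = XOR(g1, x3) = XOR(1, 1) = 0
g4 = NOT(g3) = NOT 0 = 1
g5 = OR(g2, x1) = OR(0, 0) = 0
g6 = AND(g4, x1) = AND(1, 0) = 0
So g5 = 0 and g6 = 0.

x1=0 x2=1 x3=1 x4=0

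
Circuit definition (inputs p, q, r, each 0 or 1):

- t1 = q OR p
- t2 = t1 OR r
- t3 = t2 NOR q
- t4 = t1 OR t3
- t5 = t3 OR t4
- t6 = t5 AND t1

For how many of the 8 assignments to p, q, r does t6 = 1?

t6 = t5 AND t1 must be 1, so both t5 = 1 and t1 = 1.
t5 = t3 OR t4 must be 1, so at least one of t3, t4 is 1.
t1 = q OR p must be 1, so at least one of q, p is 1.
Enumerating the 8 input combinations, 6 give t6 = 1 and 2 give t6 = 0.

6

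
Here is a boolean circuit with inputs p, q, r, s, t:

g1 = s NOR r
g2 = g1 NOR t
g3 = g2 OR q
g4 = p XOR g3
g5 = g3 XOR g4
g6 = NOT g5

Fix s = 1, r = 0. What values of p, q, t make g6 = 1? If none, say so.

g6 = NOT g5 must be 1, so g5 = 0.
g5 = g3 XOR g4 must be 0, so g3 and g4 are equal.
Check with s = 1, r = 0 and p=0, q=0, t=0:
g1 = s NOR r = 1 NOR 0 = 0
g2 = g1 NOR t = 0 NOR 0 = 1
g3 = g2 OR q = 1 OR 0 = 1
g4 = p XOR g3 = 0 XOR 1 = 1
g5 = g3 XOR g4 = 1 XOR 1 = 0
g6 = NOT g5 = NOT 0 = 1
So g6 = 1.

p=0, q=0, t=0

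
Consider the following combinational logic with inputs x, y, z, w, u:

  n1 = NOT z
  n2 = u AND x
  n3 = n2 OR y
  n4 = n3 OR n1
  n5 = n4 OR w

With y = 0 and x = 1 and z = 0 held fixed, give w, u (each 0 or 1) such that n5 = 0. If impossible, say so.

no solution exists

With y = 0 and x = 1 and z = 0 fixed, none of the 4 settings of w, u give n5 = 0.
For example, with w=1, u=0:
n1 = NOT z = NOT 0 = 1
n2 = u AND x = 0 AND 1 = 0
n3 = n2 OR y = 0 OR 0 = 0
n4 = n3 OR n1 = 0 OR 1 = 1
n5 = n4 OR w = 1 OR 1 = 1
giving n5 = 1 ≠ 0.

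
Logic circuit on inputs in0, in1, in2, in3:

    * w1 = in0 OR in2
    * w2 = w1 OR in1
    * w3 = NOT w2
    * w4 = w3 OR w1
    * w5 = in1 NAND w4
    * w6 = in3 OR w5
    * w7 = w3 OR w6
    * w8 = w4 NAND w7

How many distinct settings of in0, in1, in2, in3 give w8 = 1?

w8 = w4 NAND w7 must be 1, so at least one of w4, w7 is 0.
Enumerating the 16 input combinations, 5 give w8 = 1 and 11 give w8 = 0.

5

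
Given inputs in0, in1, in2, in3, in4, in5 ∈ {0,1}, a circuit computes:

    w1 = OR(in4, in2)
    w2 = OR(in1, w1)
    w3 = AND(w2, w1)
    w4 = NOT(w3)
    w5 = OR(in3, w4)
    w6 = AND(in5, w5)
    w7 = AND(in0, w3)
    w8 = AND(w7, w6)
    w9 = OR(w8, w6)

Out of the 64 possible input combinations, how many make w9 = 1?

20

w9 = OR(w8, w6) must be 1, so at least one of w8, w6 is 1.
Enumerating the 64 input combinations, 20 give w9 = 1 and 44 give w9 = 0.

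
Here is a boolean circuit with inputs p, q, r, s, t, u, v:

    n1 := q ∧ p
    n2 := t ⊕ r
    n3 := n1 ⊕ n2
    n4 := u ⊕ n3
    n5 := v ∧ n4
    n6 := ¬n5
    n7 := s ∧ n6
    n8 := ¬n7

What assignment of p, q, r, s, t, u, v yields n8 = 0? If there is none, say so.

n8 = ¬n7 must be 0, so n7 = 1.
Check with p=0, q=0, r=0, s=1, t=0, u=0, v=0:
n1 = q ∧ p = 0 ∧ 0 = 0
n2 = t ⊕ r = 0 ⊕ 0 = 0
n3 = n1 ⊕ n2 = 0 ⊕ 0 = 0
n4 = u ⊕ n3 = 0 ⊕ 0 = 0
n5 = v ∧ n4 = 0 ∧ 0 = 0
n6 = ¬n5 = ¬0 = 1
n7 = s ∧ n6 = 1 ∧ 1 = 1
n8 = ¬n7 = ¬1 = 0
So n8 = 0 as required.

p=0, q=0, r=0, s=1, t=0, u=0, v=0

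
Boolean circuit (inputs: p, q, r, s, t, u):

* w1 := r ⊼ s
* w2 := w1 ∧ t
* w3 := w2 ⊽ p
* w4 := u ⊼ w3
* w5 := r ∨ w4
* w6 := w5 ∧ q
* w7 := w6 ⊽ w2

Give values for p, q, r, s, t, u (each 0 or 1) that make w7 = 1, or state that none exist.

Check with p=0, q=0, r=0, s=0, t=0, u=1:
w1 = r ⊼ s = 0 ⊼ 0 = 1
w2 = w1 ∧ t = 1 ∧ 0 = 0
w3 = w2 ⊽ p = 0 ⊽ 0 = 1
w4 = u ⊼ w3 = 1 ⊼ 1 = 0
w5 = r ∨ w4 = 0 ∨ 0 = 0
w6 = w5 ∧ q = 0 ∧ 0 = 0
w7 = w6 ⊽ w2 = 0 ⊽ 0 = 1
So w7 = 1 as required.

p=0, q=0, r=0, s=0, t=0, u=1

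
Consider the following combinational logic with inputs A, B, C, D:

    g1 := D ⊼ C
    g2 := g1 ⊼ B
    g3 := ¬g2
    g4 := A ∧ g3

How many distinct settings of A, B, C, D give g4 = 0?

g4 = A ∧ g3 must be 0, so at least one of A, g3 is 0.
Enumerating the 16 input combinations, 13 give g4 = 0 and 3 give g4 = 1.

13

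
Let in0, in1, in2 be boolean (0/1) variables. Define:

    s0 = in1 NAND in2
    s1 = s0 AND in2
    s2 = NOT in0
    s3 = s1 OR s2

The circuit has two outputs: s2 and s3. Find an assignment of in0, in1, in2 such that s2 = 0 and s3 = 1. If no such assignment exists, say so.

in0=1 in1=0 in2=1

Check with in0=1 in1=0 in2=1:
s0 = in1 NAND in2 = 0 NAND 1 = 1
s1 = s0 AND in2 = 1 AND 1 = 1
s2 = NOT in0 = NOT 1 = 0
s3 = s1 OR s2 = 1 OR 0 = 1
So s2 = 0 and s3 = 1.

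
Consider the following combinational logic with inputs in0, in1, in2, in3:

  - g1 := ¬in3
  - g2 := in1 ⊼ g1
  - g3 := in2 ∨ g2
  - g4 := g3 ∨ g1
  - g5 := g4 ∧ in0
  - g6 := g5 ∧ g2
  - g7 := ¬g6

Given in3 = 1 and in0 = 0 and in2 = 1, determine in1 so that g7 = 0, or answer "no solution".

no solution exists

With in3 = 1 and in0 = 0 and in2 = 1 fixed, none of the 2 settings of in1 give g7 = 0.
For example, with in1=1:
g1 = ¬in3 = ¬1 = 0
g2 = in1 ⊼ g1 = 1 ⊼ 0 = 1
g3 = in2 ∨ g2 = 1 ∨ 1 = 1
g4 = g3 ∨ g1 = 1 ∨ 0 = 1
g5 = g4 ∧ in0 = 1 ∧ 0 = 0
g6 = g5 ∧ g2 = 0 ∧ 1 = 0
g7 = ¬g6 = ¬0 = 1
giving g7 = 1 ≠ 0.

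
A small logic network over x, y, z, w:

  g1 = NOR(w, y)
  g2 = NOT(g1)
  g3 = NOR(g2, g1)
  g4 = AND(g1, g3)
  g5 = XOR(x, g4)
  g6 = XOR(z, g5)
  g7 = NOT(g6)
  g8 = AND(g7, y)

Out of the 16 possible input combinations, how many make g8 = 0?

12

g8 = AND(g7, y) must be 0, so at least one of g7, y is 0.
Enumerating the 16 input combinations, 12 give g8 = 0 and 4 give g8 = 1.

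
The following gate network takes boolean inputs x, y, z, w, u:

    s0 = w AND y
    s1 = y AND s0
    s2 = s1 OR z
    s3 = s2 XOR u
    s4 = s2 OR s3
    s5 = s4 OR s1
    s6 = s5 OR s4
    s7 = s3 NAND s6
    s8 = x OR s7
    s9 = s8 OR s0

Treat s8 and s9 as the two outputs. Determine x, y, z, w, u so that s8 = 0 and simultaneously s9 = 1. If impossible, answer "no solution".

Check with x=0, y=1, z=1, w=1, u=0:
s0 = w AND y = 1 AND 1 = 1
s1 = y AND s0 = 1 AND 1 = 1
s2 = s1 OR z = 1 OR 1 = 1
s3 = s2 XOR u = 1 XOR 0 = 1
s4 = s2 OR s3 = 1 OR 1 = 1
s5 = s4 OR s1 = 1 OR 1 = 1
s6 = s5 OR s4 = 1 OR 1 = 1
s7 = s3 NAND s6 = 1 NAND 1 = 0
s8 = x OR s7 = 0 OR 0 = 0
s9 = s8 OR s0 = 0 OR 1 = 1
So s8 = 0 and s9 = 1.

x=0, y=1, z=1, w=1, u=0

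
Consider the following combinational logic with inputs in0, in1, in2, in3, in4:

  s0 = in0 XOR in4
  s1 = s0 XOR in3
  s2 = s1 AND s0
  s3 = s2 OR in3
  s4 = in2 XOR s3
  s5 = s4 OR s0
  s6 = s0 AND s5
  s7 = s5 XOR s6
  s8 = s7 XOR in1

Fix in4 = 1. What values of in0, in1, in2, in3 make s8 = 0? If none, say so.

in0=1 in1=0 in2=1 in3=1

s8 = s7 XOR in1 must be 0, so s7 and in1 are equal.
Check with in4 = 1 and in0=1, in1=0, in2=1, in3=1:
s0 = in0 XOR in4 = 1 XOR 1 = 0
s1 = s0 XOR in3 = 0 XOR 1 = 1
s2 = s1 AND s0 = 1 AND 0 = 0
s3 = s2 OR in3 = 0 OR 1 = 1
s4 = in2 XOR s3 = 1 XOR 1 = 0
s5 = s4 OR s0 = 0 OR 0 = 0
s6 = s0 AND s5 = 0 AND 0 = 0
s7 = s5 XOR s6 = 0 XOR 0 = 0
s8 = s7 XOR in1 = 0 XOR 0 = 0
So s8 = 0.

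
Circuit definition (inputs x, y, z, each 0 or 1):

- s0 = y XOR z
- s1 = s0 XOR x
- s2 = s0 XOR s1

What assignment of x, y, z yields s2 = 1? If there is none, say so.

x=1 y=0 z=1

s2 = s0 XOR s1 must be 1, so s0 and s1 differ.
Check with x=1 y=0 z=1:
s0 = y XOR z = 0 XOR 1 = 1
s1 = s0 XOR x = 1 XOR 1 = 0
s2 = s0 XOR s1 = 1 XOR 0 = 1
So s2 = 1 as required.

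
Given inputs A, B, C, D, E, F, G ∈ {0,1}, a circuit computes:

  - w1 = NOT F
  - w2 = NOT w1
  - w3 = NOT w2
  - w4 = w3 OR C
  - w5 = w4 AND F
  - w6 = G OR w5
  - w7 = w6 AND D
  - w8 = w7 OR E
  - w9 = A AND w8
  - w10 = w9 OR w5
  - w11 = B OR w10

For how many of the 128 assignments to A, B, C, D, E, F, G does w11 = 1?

95

w11 = B OR w10 must be 1, so at least one of B, w10 is 1.
Enumerating the 128 input combinations, 95 give w11 = 1 and 33 give w11 = 0.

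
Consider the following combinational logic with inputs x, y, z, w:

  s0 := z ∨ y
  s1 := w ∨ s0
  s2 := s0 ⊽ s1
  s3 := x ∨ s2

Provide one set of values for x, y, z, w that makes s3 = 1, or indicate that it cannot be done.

x=1, y=0, z=0, w=0

s3 = x ∨ s2 must be 1, so at least one of x, s2 is 1.
Check with x=1, y=0, z=0, w=0:
s0 = z ∨ y = 0 ∨ 0 = 0
s1 = w ∨ s0 = 0 ∨ 0 = 0
s2 = s0 ⊽ s1 = 0 ⊽ 0 = 1
s3 = x ∨ s2 = 1 ∨ 1 = 1
So s3 = 1 as required.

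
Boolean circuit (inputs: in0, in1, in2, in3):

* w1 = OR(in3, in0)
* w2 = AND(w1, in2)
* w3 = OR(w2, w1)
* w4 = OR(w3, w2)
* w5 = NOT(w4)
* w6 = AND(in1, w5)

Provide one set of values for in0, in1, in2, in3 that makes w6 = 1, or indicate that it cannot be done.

w6 = AND(in1, w5) must be 1, so both in1 = 1 and w5 = 1.
w5 = NOT(w4) must be 1, so w4 = 0.
Check with in0=0, in1=1, in2=1, in3=0:
w1 = OR(in3, in0) = OR(0, 0) = 0
w2 = AND(w1, in2) = AND(0, 1) = 0
w3 = OR(w2, w1) = OR(0, 0) = 0
w4 = OR(w3, w2) = OR(0, 0) = 0
w5 = NOT(w4) = NOT 0 = 1
w6 = AND(in1, w5) = AND(1, 1) = 1
So w6 = 1 as required.

in0=0, in1=1, in2=1, in3=0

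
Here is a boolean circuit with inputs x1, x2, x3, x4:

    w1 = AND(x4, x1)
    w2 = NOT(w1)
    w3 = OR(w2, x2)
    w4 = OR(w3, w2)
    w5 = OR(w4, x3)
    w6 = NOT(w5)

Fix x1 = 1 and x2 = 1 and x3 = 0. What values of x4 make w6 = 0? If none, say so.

w6 = NOT(w5) must be 0, so w5 = 1.
Check with x1 = 1 and x2 = 1 and x3 = 0 and x4=0:
w1 = AND(x4, x1) = AND(0, 1) = 0
w2 = NOT(w1) = NOT 0 = 1
w3 = OR(w2, x2) = OR(1, 1) = 1
w4 = OR(w3, w2) = OR(1, 1) = 1
w5 = OR(w4, x3) = OR(1, 0) = 1
w6 = NOT(w5) = NOT 1 = 0
So w6 = 0.

x4=0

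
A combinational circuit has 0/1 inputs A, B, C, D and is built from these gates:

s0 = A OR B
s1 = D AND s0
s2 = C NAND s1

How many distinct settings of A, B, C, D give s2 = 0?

3

s2 = C NAND s1 must be 0, so both C = 1 and s1 = 1.
s1 = D AND s0 must be 1, so both D = 1 and s0 = 1.
Enumerating the 16 input combinations, 3 give s2 = 0 and 13 give s2 = 1.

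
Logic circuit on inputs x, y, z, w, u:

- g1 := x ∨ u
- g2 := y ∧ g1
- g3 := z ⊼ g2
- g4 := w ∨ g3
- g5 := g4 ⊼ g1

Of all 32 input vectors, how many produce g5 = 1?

g5 = g4 ⊼ g1 must be 1, so at least one of g4, g1 is 0.
Enumerating the 32 input combinations, 11 give g5 = 1 and 21 give g5 = 0.

11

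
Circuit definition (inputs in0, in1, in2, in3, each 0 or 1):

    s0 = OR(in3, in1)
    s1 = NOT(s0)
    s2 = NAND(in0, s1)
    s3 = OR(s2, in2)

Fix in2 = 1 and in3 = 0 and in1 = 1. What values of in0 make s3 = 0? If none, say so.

With in2 = 1 and in3 = 0 and in1 = 1 fixed, none of the 2 settings of in0 give s3 = 0.
For example, with in0=1:
s0 = OR(in3, in1) = OR(0, 1) = 1
s1 = NOT(s0) = NOT 1 = 0
s2 = NAND(in0, s1) = NAND(1, 0) = 1
s3 = OR(s2, in2) = OR(1, 1) = 1
giving s3 = 1 ≠ 0.

no solution exists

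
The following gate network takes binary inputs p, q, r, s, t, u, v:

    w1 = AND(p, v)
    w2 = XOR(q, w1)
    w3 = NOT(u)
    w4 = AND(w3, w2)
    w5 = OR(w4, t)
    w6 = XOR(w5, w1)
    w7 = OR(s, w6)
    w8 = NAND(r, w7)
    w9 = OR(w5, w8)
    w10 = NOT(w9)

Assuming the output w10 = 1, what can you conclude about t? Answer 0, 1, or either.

w10 = NOT(w9) must be 1, so w9 = 0.
Every assignment with w10 = 1 has t = 0; there are 15 such assignment(s).

0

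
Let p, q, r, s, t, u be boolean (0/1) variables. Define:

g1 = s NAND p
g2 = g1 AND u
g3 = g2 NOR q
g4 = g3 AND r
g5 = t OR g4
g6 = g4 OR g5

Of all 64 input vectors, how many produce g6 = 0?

27

g6 = g4 OR g5 must be 0, so both g4 = 0 and g5 = 0.
g4 = g3 AND r must be 0, so at least one of g3, r is 0.
g5 = t OR g4 must be 0, so both t = 0 and g4 = 0.
Enumerating the 64 input combinations, 27 give g6 = 0 and 37 give g6 = 1.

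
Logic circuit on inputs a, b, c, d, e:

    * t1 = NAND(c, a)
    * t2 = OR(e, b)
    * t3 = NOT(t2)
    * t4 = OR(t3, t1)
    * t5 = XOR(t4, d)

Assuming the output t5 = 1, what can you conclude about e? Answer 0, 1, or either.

Both values of e occur among assignments with t5 = 1:
  e=0: a=0, b=0, c=0, d=0, e=0
  e=1: a=0, b=0, c=0, d=0, e=1

either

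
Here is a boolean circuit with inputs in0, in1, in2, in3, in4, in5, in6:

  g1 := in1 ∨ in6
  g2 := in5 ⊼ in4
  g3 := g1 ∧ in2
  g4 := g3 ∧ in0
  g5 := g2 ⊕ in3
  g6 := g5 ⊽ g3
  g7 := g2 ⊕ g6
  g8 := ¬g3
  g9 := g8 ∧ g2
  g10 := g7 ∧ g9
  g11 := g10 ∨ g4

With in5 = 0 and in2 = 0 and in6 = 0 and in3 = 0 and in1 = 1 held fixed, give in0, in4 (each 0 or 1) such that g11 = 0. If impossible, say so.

no solution exists

With in5 = 0 and in2 = 0 and in6 = 0 and in3 = 0 and in1 = 1 fixed, none of the 4 settings of in0, in4 give g11 = 0.
For example, with in0=0, in4=1:
g1 = in1 ∨ in6 = 1 ∨ 0 = 1
g2 = in5 ⊼ in4 = 0 ⊼ 1 = 1
g3 = g1 ∧ in2 = 1 ∧ 0 = 0
g4 = g3 ∧ in0 = 0 ∧ 0 = 0
g5 = g2 ⊕ in3 = 1 ⊕ 0 = 1
g6 = g5 ⊽ g3 = 1 ⊽ 0 = 0
g7 = g2 ⊕ g6 = 1 ⊕ 0 = 1
g8 = ¬g3 = ¬0 = 1
g9 = g8 ∧ g2 = 1 ∧ 1 = 1
g10 = g7 ∧ g9 = 1 ∧ 1 = 1
g11 = g10 ∨ g4 = 1 ∨ 0 = 1
giving g11 = 1 ≠ 0.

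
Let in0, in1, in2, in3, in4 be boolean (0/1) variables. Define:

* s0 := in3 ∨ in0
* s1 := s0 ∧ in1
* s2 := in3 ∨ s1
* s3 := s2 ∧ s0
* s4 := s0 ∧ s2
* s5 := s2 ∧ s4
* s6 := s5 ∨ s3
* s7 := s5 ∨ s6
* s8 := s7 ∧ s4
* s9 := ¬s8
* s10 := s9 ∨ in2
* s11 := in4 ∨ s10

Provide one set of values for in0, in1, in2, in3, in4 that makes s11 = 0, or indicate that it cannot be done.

s11 = in4 ∨ s10 must be 0, so both in4 = 0 and s10 = 0.
s10 = s9 ∨ in2 must be 0, so both s9 = 0 and in2 = 0.
s9 = ¬s8 must be 0, so s8 = 1.
Check with in0=1 in1=0 in2=0 in3=1 in4=0:
s0 = in3 ∨ in0 = 1 ∨ 1 = 1
s1 = s0 ∧ in1 = 1 ∧ 0 = 0
s2 = in3 ∨ s1 = 1 ∨ 0 = 1
s3 = s2 ∧ s0 = 1 ∧ 1 = 1
s4 = s0 ∧ s2 = 1 ∧ 1 = 1
s5 = s2 ∧ s4 = 1 ∧ 1 = 1
s6 = s5 ∨ s3 = 1 ∨ 1 = 1
s7 = s5 ∨ s6 = 1 ∨ 1 = 1
s8 = s7 ∧ s4 = 1 ∧ 1 = 1
s9 = ¬s8 = ¬1 = 0
s10 = s9 ∨ in2 = 0 ∨ 0 = 0
s11 = in4 ∨ s10 = 0 ∨ 0 = 0
So s11 = 0 as required.

in0=1 in1=0 in2=0 in3=1 in4=0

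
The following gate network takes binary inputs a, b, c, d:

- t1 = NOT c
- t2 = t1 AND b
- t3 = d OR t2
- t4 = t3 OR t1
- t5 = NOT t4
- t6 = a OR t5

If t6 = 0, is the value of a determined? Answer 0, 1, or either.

0

t6 = a OR t5 must be 0, so both a = 0 and t5 = 0.
t5 = NOT t4 must be 0, so t4 = 1.
Every assignment with t6 = 0 has a = 0; there are 6 such assignment(s).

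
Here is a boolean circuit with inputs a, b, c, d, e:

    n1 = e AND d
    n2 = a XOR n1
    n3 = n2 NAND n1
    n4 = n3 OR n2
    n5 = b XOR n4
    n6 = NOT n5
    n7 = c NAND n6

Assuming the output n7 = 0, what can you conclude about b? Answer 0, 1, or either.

1

n7 = c NAND n6 must be 0, so both c = 1 and n6 = 1.
n6 = NOT n5 must be 1, so n5 = 0.
n5 = b XOR n4 must be 0, so b and n4 are equal.
Every assignment with n7 = 0 has b = 1; there are 8 such assignment(s).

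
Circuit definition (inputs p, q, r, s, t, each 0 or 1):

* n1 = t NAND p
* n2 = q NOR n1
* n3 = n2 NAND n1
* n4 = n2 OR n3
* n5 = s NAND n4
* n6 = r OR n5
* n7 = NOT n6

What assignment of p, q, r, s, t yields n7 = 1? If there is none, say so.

p=0, q=0, r=0, s=1, t=1

n7 = NOT n6 must be 1, so n6 = 0.
n6 = r OR n5 must be 0, so both r = 0 and n5 = 0.
n5 = s NAND n4 must be 0, so both s = 1 and n4 = 1.
Check with p=0, q=0, r=0, s=1, t=1:
n1 = t NAND p = 1 NAND 0 = 1
n2 = q NOR n1 = 0 NOR 1 = 0
n3 = n2 NAND n1 = 0 NAND 1 = 1
n4 = n2 OR n3 = 0 OR 1 = 1
n5 = s NAND n4 = 1 NAND 1 = 0
n6 = r OR n5 = 0 OR 0 = 0
n7 = NOT n6 = NOT 0 = 1
So n7 = 1 as required.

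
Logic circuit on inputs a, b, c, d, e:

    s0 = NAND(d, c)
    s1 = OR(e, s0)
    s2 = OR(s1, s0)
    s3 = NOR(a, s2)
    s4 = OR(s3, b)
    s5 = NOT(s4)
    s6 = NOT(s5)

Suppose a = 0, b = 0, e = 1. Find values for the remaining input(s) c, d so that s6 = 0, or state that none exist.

s6 = NOT(s5) must be 0, so s5 = 1.
Check with a = 0, b = 0, e = 1 and c=0, d=0:
s0 = NAND(d, c) = NAND(0, 0) = 1
s1 = OR(e, s0) = OR(1, 1) = 1
s2 = OR(s1, s0) = OR(1, 1) = 1
s3 = NOR(a, s2) = NOR(0, 1) = 0
s4 = OR(s3, b) = OR(0, 0) = 0
s5 = NOT(s4) = NOT 0 = 1
s6 = NOT(s5) = NOT 1 = 0
So s6 = 0.

c=0, d=0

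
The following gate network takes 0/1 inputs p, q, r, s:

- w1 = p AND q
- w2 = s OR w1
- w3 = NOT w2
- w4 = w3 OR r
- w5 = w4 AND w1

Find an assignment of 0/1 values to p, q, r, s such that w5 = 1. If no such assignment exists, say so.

Check with p=1, q=1, r=1, s=0:
w1 = p AND q = 1 AND 1 = 1
w2 = s OR w1 = 0 OR 1 = 1
w3 = NOT w2 = NOT 1 = 0
w4 = w3 OR r = 0 OR 1 = 1
w5 = w4 AND w1 = 1 AND 1 = 1
So w5 = 1 as required.

p=1, q=1, r=1, s=0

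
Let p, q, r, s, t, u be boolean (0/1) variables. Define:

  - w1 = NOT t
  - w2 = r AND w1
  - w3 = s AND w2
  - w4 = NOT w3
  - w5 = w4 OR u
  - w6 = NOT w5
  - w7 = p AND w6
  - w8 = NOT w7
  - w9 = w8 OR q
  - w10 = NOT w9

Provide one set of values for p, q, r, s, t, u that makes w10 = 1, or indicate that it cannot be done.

w10 = NOT w9 must be 1, so w9 = 0.
Check with p=1 q=0 r=1 s=1 t=0 u=0:
w1 = NOT t = NOT 0 = 1
w2 = r AND w1 = 1 AND 1 = 1
w3 = s AND w2 = 1 AND 1 = 1
w4 = NOT w3 = NOT 1 = 0
w5 = w4 OR u = 0 OR 0 = 0
w6 = NOT w5 = NOT 0 = 1
w7 = p AND w6 = 1 AND 1 = 1
w8 = NOT w7 = NOT 1 = 0
w9 = w8 OR q = 0 OR 0 = 0
w10 = NOT w9 = NOT 0 = 1
So w10 = 1 as required.

p=1 q=0 r=1 s=1 t=0 u=0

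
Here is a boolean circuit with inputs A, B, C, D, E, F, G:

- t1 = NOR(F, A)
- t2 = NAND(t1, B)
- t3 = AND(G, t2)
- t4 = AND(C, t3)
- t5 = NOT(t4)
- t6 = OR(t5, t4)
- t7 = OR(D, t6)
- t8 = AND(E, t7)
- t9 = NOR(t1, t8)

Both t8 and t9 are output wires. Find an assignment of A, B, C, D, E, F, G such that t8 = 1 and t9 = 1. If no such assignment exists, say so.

Across all 128 input combinations, none give both t8 = 1 and t9 = 1.

no solution exists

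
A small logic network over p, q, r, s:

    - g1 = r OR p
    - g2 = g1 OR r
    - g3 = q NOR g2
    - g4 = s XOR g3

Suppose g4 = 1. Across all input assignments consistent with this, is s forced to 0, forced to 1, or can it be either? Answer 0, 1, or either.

either

Both values of s occur among assignments with g4 = 1:
  s=0: p=0, q=0, r=0, s=0
  s=1: p=0, q=0, r=1, s=1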